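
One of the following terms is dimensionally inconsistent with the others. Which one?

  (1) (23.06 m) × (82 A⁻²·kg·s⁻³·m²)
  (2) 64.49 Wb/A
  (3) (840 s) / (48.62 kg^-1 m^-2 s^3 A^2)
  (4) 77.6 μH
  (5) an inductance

Reduce each to base SI dimensions:
  (1) [m] · [kg·m²·s⁻³·A⁻²] = kg·m³·s⁻³·A⁻²
  (2) Wb·A⁻¹ = V·s·A⁻¹ = kg·m²·s⁻²·A⁻²
  (3) [s] / [kg⁻¹·m⁻²·s³·A²] = kg·m²·s⁻²·A⁻²
  (4) H = V·s·A⁻¹ = kg·m²·s⁻²·A⁻²
  (5) [inductance] = kg·m²·s⁻²·A⁻²
All reduce to kg·m²·s⁻²·A⁻² except (1), which is kg·m³·s⁻³·A⁻².

(1)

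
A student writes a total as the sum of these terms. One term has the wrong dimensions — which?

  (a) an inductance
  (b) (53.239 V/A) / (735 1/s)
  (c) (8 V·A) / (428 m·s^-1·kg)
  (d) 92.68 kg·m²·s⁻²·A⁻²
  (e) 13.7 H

(c)

Reduce each to base SI dimensions:
  (a) [inductance] = kg·m²·s⁻²·A⁻²
  (b) [kg·m²·s⁻³·A⁻²] / [s⁻¹] = kg·m²·s⁻²·A⁻²
  (c) [kg·m²·s⁻³] / [kg·m·s⁻¹] = m·s⁻²
  (d) kg·m²·s⁻²·A⁻²
  (e) H = V·s·A⁻¹ = kg·m²·s⁻²·A⁻²
All reduce to kg·m²·s⁻²·A⁻² except (c), which is m·s⁻².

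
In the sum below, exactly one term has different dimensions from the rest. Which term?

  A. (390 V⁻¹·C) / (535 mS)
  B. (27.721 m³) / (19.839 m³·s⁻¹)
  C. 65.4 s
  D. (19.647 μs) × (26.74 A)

Reduce each to base SI dimensions:
  A. [kg⁻¹·m⁻²·s⁴·A²] / [kg⁻¹·m⁻²·s³·A²] = s
  B. [m³] / [m³·s⁻¹] = s
  C. s
  D. [s] · [A] = s·A
All reduce to s except D., which is s·A.

D.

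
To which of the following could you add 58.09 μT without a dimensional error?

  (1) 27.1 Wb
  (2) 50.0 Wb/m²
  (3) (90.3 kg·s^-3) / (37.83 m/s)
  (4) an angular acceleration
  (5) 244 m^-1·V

Reference: T = Wb·m⁻² = kg·s⁻²·A⁻¹.
Each option:
  (1) Wb = V·s = kg·m²·s⁻²·A⁻¹
  (2) Wb·m⁻² = V·s·m⁻² = kg·s⁻²·A⁻¹  ← same
  (3) [kg·s⁻³] / [m·s⁻¹] = kg·m⁻¹·s⁻²
  (4) [angular acceleration] = s⁻²
  (5) V·m⁻¹ = J·C⁻¹·m⁻¹ = kg·m·s⁻³·A⁻¹
Only (2) matches kg·s⁻²·A⁻¹.

(2)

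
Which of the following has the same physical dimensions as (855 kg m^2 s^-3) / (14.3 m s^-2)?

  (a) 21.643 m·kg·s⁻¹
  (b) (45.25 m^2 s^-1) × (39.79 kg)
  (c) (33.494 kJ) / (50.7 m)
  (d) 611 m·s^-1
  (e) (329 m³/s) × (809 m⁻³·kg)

Reference: [kg·m²·s⁻³] / [m·s⁻²] = kg·m·s⁻¹.
Each option:
  (a) kg·m·s⁻¹  ← same
  (b) [m²·s⁻¹] · [kg] = kg·m²·s⁻¹
  (c) [kg·m²·s⁻²] / [m] = kg·m·s⁻²
  (d) m·s⁻¹
  (e) [m³·s⁻¹] · [kg·m⁻³] = kg·s⁻¹
Only (a) matches kg·m·s⁻¹.

(a)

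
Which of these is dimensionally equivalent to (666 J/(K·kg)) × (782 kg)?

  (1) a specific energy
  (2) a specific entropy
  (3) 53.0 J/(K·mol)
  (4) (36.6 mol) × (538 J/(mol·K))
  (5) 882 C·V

Reference: [m²·s⁻²·K⁻¹] · [kg] = kg·m²·s⁻²·K⁻¹.
Each option:
  (1) [specific energy] = m²·s⁻²
  (2) [specific entropy] = m²·s⁻²·K⁻¹
  (3) J·mol⁻¹·K⁻¹ = N·m·mol⁻¹·K⁻¹ = kg·m²·s⁻²·K⁻¹·mol⁻¹
  (4) [mol] · [kg·m²·s⁻²·K⁻¹·mol⁻¹] = kg·m²·s⁻²·K⁻¹  ← same
  (5) C·V = s·A·J·C⁻¹ = kg·m²·s⁻²
Only (4) matches kg·m²·s⁻²·K⁻¹.

(4)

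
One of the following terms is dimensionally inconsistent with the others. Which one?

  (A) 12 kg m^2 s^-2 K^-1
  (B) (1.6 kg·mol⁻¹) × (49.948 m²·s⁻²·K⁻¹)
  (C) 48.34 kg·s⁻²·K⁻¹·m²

(B)

Work out the base dimensions of each:
  (A) kg·m²·s⁻²·K⁻¹
  (B) [kg·mol⁻¹] · [m²·s⁻²·K⁻¹] = kg·m²·s⁻²·K⁻¹·mol⁻¹
  (C) kg·m²·s⁻²·K⁻¹
All reduce to kg·m²·s⁻²·K⁻¹ except (B), which is kg·m²·s⁻²·K⁻¹·mol⁻¹.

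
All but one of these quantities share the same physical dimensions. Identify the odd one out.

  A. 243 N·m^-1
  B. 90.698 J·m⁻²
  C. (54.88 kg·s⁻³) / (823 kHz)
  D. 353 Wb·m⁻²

D.

Dimensions:
  A. N·m⁻¹ = kg·m·s⁻²·m⁻¹ = kg·s⁻²
  B. J·m⁻² = N·m·m⁻² = kg·s⁻²
  C. [kg·s⁻³] / [s⁻¹] = kg·s⁻²
  D. Wb·m⁻² = V·s·m⁻² = kg·s⁻²·A⁻¹
All reduce to kg·s⁻² except D., which is kg·s⁻²·A⁻¹.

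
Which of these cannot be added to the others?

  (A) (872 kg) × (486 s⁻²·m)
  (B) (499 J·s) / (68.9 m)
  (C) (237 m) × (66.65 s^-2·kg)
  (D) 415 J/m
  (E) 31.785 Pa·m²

(B)

Reduce each to base SI dimensions:
  (A) [kg] · [m·s⁻²] = kg·m·s⁻²
  (B) [kg·m²·s⁻¹] / [m] = kg·m·s⁻¹
  (C) [m] · [kg·s⁻²] = kg·m·s⁻²
  (D) J·m⁻¹ = N·m·m⁻¹ = kg·m·s⁻²
  (E) Pa·m² = N·m⁻²·m² = kg·m·s⁻²
All reduce to kg·m·s⁻² except (B), which is kg·m·s⁻¹.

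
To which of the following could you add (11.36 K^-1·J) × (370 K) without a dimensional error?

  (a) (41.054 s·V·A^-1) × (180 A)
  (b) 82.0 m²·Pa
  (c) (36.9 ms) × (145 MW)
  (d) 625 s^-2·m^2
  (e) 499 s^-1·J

(c)

Reference: [kg·m²·s⁻²·K⁻¹] · [K] = kg·m²·s⁻².
Each option:
  (a) [kg·m²·s⁻²·A⁻²] · [A] = kg·m²·s⁻²·A⁻¹
  (b) Pa·m² = N·m⁻²·m² = kg·m·s⁻²
  (c) [s] · [kg·m²·s⁻³] = kg·m²·s⁻²  ← same
  (d) m²·s⁻²
  (e) J·s⁻¹ = N·m·s⁻¹ = kg·m²·s⁻³
Only (c) matches kg·m²·s⁻².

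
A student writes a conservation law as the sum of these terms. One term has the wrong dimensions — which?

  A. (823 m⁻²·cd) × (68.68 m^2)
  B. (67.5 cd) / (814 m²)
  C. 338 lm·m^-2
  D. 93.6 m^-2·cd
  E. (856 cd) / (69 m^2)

Work out the base dimensions of each:
  A. [m⁻²·cd] · [m²] = cd
  B. [cd] / [m²] = m⁻²·cd
  C. lm·m⁻² = cd·m⁻² = m⁻²·cd
  D. cd·m⁻² = m⁻²·cd
  E. [cd] / [m²] = m⁻²·cd
All reduce to m⁻²·cd except A., which is cd.

A.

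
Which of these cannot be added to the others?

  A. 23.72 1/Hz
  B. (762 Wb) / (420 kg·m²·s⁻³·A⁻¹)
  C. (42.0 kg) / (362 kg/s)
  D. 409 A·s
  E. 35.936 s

D.

Expand each in SI base units:
  A. Hz⁻¹ = (s⁻¹)⁻¹ = s
  B. [kg·m²·s⁻²·A⁻¹] / [kg·m²·s⁻³·A⁻¹] = s
  C. [kg] / [kg·s⁻¹] = s
  D. A·s = s·A
  E. s
All reduce to s except D., which is s·A.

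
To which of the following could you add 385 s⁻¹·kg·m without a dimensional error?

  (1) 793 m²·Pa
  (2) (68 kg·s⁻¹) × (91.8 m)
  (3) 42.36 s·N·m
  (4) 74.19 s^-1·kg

Reference: kg·m·s⁻¹.
Each option:
  (1) Pa·m² = N·m⁻²·m² = kg·m·s⁻²
  (2) [kg·s⁻¹] · [m] = kg·m·s⁻¹  ← same
  (3) N·m·s = kg·m·s⁻²·m·s = kg·m²·s⁻¹
  (4) kg·s⁻¹
Only (2) matches kg·m·s⁻¹.

(2)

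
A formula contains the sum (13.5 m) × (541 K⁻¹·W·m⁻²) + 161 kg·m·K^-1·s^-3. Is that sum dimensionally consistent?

Yes

Work out the base dimensions of each:
  (13.5 m) × (541 K⁻¹·W·m⁻²):  [m] · [kg·s⁻³·K⁻¹] = kg·m·s⁻³·K⁻¹
  161 kg·m·K^-1·s^-3:  kg·m·s⁻³·K⁻¹
Both are kg·m·s⁻³·K⁻¹, so they have the same dimensions and can be added.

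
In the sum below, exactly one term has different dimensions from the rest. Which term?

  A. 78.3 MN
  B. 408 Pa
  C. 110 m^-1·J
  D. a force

Dimensions:
  A. N = kg·m·s⁻²
  B. Pa = N·m⁻² = kg·m⁻¹·s⁻²
  C. J·m⁻¹ = N·m·m⁻¹ = kg·m·s⁻²
  D. [force] = kg·m·s⁻²
All reduce to kg·m·s⁻² except B., which is kg·m⁻¹·s⁻².

B.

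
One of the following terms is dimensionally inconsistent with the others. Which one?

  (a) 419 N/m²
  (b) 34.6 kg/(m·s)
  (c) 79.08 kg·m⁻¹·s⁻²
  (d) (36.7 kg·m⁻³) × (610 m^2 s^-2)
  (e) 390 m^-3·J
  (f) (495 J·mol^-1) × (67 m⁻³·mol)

Expand each in SI base units:
  (a) N·m⁻² = kg·m·s⁻²·m⁻² = kg·m⁻¹·s⁻²
  (b) kg·m⁻¹·s⁻¹
  (c) kg·m⁻¹·s⁻²
  (d) [kg·m⁻³] · [m²·s⁻²] = kg·m⁻¹·s⁻²
  (e) J·m⁻³ = N·m·m⁻³ = kg·m⁻¹·s⁻²
  (f) [kg·m²·s⁻²·mol⁻¹] · [m⁻³·mol] = kg·m⁻¹·s⁻²
All reduce to kg·m⁻¹·s⁻² except (b), which is kg·m⁻¹·s⁻¹.

(b)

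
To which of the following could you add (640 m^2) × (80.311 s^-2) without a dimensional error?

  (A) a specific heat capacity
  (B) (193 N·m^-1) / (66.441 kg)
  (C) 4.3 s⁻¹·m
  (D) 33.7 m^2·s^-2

Reference: [m²] · [s⁻²] = m²·s⁻².
Each option:
  (A) [specific heat capacity] = m²·s⁻²·K⁻¹
  (B) [kg·s⁻²] / [kg] = s⁻²
  (C) m·s⁻¹
  (D) m²·s⁻²  ← same
Only (D) matches m²·s⁻².

(D)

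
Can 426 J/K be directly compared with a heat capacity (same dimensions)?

Reduce each to base SI dimensions:
  426 J/K:  J·K⁻¹ = N·m·K⁻¹ = kg·m²·s⁻²·K⁻¹
  a heat capacity:  [heat capacity] = kg·m²·s⁻²·K⁻¹
Both are kg·m²·s⁻²·K⁻¹, so they have the same dimensions and can be added.

Yes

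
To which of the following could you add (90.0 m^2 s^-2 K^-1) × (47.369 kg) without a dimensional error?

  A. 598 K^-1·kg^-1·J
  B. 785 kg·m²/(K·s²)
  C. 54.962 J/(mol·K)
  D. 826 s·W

Reference: [m²·s⁻²·K⁻¹] · [kg] = kg·m²·s⁻²·K⁻¹.
Each option:
  A. J·kg⁻¹·K⁻¹ = N·m·kg⁻¹·K⁻¹ = m²·s⁻²·K⁻¹
  B. kg·m²·s⁻²·K⁻¹  ← same
  C. J·mol⁻¹·K⁻¹ = N·m·mol⁻¹·K⁻¹ = kg·m²·s⁻²·K⁻¹·mol⁻¹
  D. W·s = J·s⁻¹·s = kg·m²·s⁻²
Only B. matches kg·m²·s⁻²·K⁻¹.

B.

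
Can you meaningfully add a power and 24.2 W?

Expand each in SI base units:
  a power:  [power] = kg·m²·s⁻³
  24.2 W:  W = J·s⁻¹ = kg·m²·s⁻³
Both are kg·m²·s⁻³, so they have the same dimensions and can be added.

Yes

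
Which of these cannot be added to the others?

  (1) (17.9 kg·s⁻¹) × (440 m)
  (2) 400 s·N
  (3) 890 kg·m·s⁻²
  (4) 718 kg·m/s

In SI base units:
  (1) [kg·s⁻¹] · [m] = kg·m·s⁻¹
  (2) N·s = kg·m·s⁻²·s = kg·m·s⁻¹
  (3) kg·m·s⁻²
  (4) kg·m·s⁻¹
All reduce to kg·m·s⁻¹ except (3), which is kg·m·s⁻².

(3)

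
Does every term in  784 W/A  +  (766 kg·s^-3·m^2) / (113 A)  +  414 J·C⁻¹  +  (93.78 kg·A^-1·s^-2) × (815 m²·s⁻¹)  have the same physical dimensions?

Dimensions:
  784 W/A:  W·A⁻¹ = J·s⁻¹·A⁻¹ = kg·m²·s⁻³·A⁻¹
  (766 kg·s^-3·m^2) / (113 A):  [kg·m²·s⁻³] / [A] = kg·m²·s⁻³·A⁻¹
  414 J·C⁻¹:  J·C⁻¹ = N·m·(s·A)⁻¹ = kg·m²·s⁻³·A⁻¹
  (93.78 kg·A^-1·s^-2) × (815 m²·s⁻¹):  [kg·s⁻²·A⁻¹] · [m²·s⁻¹] = kg·m²·s⁻³·A⁻¹
Every term reduces to kg·m²·s⁻³·A⁻¹.

Yes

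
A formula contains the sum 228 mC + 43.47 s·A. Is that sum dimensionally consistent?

Yes

Dimensions:
  228 mC:  C = s·A
  43.47 s·A:  s·A
Both are s·A, so they have the same dimensions and can be added.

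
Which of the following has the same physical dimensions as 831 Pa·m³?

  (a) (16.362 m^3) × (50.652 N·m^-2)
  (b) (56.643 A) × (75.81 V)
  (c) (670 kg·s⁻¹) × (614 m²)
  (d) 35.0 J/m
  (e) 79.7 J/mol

Reference: Pa·m³ = N·m⁻²·m³ = kg·m²·s⁻².
Each option:
  (a) [m³] · [kg·m⁻¹·s⁻²] = kg·m²·s⁻²  ← same
  (b) [A] · [kg·m²·s⁻³·A⁻¹] = kg·m²·s⁻³
  (c) [kg·s⁻¹] · [m²] = kg·m²·s⁻¹
  (d) J·m⁻¹ = N·m·m⁻¹ = kg·m·s⁻²
  (e) J·mol⁻¹ = N·m·mol⁻¹ = kg·m²·s⁻²·mol⁻¹
Only (a) matches kg·m²·s⁻².

(a)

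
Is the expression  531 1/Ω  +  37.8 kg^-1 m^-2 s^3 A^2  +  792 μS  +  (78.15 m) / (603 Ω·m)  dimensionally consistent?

Yes

Reduce each to base SI dimensions:
  531 1/Ω:  Ω⁻¹ = (V·A⁻¹)⁻¹ = kg⁻¹·m⁻²·s³·A²
  37.8 kg^-1 m^-2 s^3 A^2:  kg⁻¹·m⁻²·s³·A²
  792 μS:  S = Ω⁻¹ = kg⁻¹·m⁻²·s³·A²
  (78.15 m) / (603 Ω·m):  [m] / [kg·m³·s⁻³·A⁻²] = kg⁻¹·m⁻²·s³·A²
Every term reduces to kg⁻¹·m⁻²·s³·A².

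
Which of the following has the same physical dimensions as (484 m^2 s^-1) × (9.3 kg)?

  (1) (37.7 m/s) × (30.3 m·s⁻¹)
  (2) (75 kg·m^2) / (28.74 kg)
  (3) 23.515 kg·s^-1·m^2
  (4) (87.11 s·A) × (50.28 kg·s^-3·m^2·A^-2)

Reference: [m²·s⁻¹] · [kg] = kg·m²·s⁻¹.
Each option:
  (1) [m·s⁻¹] · [m·s⁻¹] = m²·s⁻²
  (2) [kg·m²] / [kg] = m²
  (3) kg·m²·s⁻¹  ← same
  (4) [s·A] · [kg·m²·s⁻³·A⁻²] = kg·m²·s⁻²·A⁻¹
Only (3) matches kg·m²·s⁻¹.

(3)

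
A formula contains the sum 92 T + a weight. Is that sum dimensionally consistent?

No

Expand each in SI base units:
  92 T:  T = Wb·m⁻² = kg·s⁻²·A⁻¹
  a weight:  [weight] = kg·m·s⁻²
kg·s⁻²·A⁻¹ ≠ kg·m·s⁻², so they cannot be added.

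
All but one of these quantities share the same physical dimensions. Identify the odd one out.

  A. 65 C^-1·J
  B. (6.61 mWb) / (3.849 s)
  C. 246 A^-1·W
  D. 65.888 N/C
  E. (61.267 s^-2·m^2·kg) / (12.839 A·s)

Reduce each to base SI dimensions:
  A. J·C⁻¹ = N·m·(s·A)⁻¹ = kg·m²·s⁻³·A⁻¹
  B. [kg·m²·s⁻²·A⁻¹] / [s] = kg·m²·s⁻³·A⁻¹
  C. W·A⁻¹ = J·s⁻¹·A⁻¹ = kg·m²·s⁻³·A⁻¹
  D. N·C⁻¹ = kg·m·s⁻²·(s·A)⁻¹ = kg·m·s⁻³·A⁻¹
  E. [kg·m²·s⁻²] / [s·A] = kg·m²·s⁻³·A⁻¹
All reduce to kg·m²·s⁻³·A⁻¹ except D., which is kg·m·s⁻³·A⁻¹.

D.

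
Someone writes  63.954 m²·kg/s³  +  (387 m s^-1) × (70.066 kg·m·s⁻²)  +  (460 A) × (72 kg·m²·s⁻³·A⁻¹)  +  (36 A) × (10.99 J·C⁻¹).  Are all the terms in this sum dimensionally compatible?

Work out the base dimensions of each:
  63.954 m²·kg/s³:  kg·m²·s⁻³
  (387 m s^-1) × (70.066 kg·m·s⁻²):  [m·s⁻¹] · [kg·m·s⁻²] = kg·m²·s⁻³
  (460 A) × (72 kg·m²·s⁻³·A⁻¹):  [A] · [kg·m²·s⁻³·A⁻¹] = kg·m²·s⁻³
  (36 A) × (10.99 J·C⁻¹):  [A] · [kg·m²·s⁻³·A⁻¹] = kg·m²·s⁻³
Every term reduces to kg·m²·s⁻³.

Yes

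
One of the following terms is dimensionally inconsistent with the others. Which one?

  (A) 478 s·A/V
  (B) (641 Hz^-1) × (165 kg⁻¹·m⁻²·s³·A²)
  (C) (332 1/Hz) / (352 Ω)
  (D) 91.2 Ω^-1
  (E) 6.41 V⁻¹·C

(D)

Dimensions:
  (A) A·s·V⁻¹ = A·s·(J·C⁻¹)⁻¹ = kg⁻¹·m⁻²·s⁴·A²
  (B) [s] · [kg⁻¹·m⁻²·s³·A²] = kg⁻¹·m⁻²·s⁴·A²
  (C) [s] / [kg·m²·s⁻³·A⁻²] = kg⁻¹·m⁻²·s⁴·A²
  (D) Ω⁻¹ = (V·A⁻¹)⁻¹ = kg⁻¹·m⁻²·s³·A²
  (E) C·V⁻¹ = s·A·(J·C⁻¹)⁻¹ = kg⁻¹·m⁻²·s⁴·A²
All reduce to kg⁻¹·m⁻²·s⁴·A² except (D), which is kg⁻¹·m⁻²·s³·A².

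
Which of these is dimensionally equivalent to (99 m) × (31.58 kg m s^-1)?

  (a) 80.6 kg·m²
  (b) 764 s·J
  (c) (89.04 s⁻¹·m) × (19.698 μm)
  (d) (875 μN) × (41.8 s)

Reference: [m] · [kg·m·s⁻¹] = kg·m²·s⁻¹.
Each option:
  (a) kg·m²
  (b) J·s = N·m·s = kg·m²·s⁻¹  ← same
  (c) [m·s⁻¹] · [m] = m²·s⁻¹
  (d) [kg·m·s⁻²] · [s] = kg·m·s⁻¹
Only (b) matches kg·m²·s⁻¹.

(b)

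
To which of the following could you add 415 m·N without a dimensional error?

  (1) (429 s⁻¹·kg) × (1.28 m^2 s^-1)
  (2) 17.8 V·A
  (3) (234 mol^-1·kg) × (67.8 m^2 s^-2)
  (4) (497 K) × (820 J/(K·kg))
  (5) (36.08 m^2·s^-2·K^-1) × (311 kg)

Reference: N·m = kg·m·s⁻²·m = kg·m²·s⁻².
Each option:
  (1) [kg·s⁻¹] · [m²·s⁻¹] = kg·m²·s⁻²  ← same
  (2) V·A = J·C⁻¹·A = kg·m²·s⁻³
  (3) [kg·mol⁻¹] · [m²·s⁻²] = kg·m²·s⁻²·mol⁻¹
  (4) [K] · [m²·s⁻²·K⁻¹] = m²·s⁻²
  (5) [m²·s⁻²·K⁻¹] · [kg] = kg·m²·s⁻²·K⁻¹
Only (1) matches kg·m²·s⁻².

(1)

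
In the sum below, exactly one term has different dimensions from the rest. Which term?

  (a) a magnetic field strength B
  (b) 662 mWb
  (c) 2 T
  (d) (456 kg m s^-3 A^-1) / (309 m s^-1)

(b)

Work out the base dimensions of each:
  (a) [magnetic field strength B] = kg·s⁻²·A⁻¹
  (b) Wb = V·s = kg·m²·s⁻²·A⁻¹
  (c) T = Wb·m⁻² = kg·s⁻²·A⁻¹
  (d) [kg·m·s⁻³·A⁻¹] / [m·s⁻¹] = kg·s⁻²·A⁻¹
All reduce to kg·s⁻²·A⁻¹ except (b), which is kg·m²·s⁻²·A⁻¹.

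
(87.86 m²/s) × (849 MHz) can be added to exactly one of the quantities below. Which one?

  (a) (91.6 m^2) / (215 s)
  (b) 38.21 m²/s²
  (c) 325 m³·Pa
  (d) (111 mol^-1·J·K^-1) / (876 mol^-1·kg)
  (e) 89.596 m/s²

(b)

Reference: [m²·s⁻¹] · [s⁻¹] = m²·s⁻².
Each option:
  (a) [m²] / [s] = m²·s⁻¹
  (b) m²·s⁻²  ← same
  (c) Pa·m³ = N·m⁻²·m³ = kg·m²·s⁻²
  (d) [kg·m²·s⁻²·K⁻¹·mol⁻¹] / [kg·mol⁻¹] = m²·s⁻²·K⁻¹
  (e) m·s⁻²
Only (b) matches m²·s⁻².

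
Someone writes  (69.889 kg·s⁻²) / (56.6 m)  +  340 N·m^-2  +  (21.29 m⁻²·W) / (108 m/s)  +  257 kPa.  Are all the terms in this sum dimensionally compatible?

Reduce each to base SI dimensions:
  (69.889 kg·s⁻²) / (56.6 m):  [kg·s⁻²] / [m] = kg·m⁻¹·s⁻²
  340 N·m^-2:  N·m⁻² = kg·m·s⁻²·m⁻² = kg·m⁻¹·s⁻²
  (21.29 m⁻²·W) / (108 m/s):  [kg·s⁻³] / [m·s⁻¹] = kg·m⁻¹·s⁻²
  257 kPa:  Pa = N·m⁻² = kg·m⁻¹·s⁻²
Every term reduces to kg·m⁻¹·s⁻².

Yes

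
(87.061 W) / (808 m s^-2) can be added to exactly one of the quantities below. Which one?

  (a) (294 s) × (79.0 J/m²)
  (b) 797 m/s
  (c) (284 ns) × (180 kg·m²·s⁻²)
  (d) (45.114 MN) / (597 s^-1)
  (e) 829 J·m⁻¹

Reference: [kg·m²·s⁻³] / [m·s⁻²] = kg·m·s⁻¹.
Each option:
  (a) [s] · [kg·s⁻²] = kg·s⁻¹
  (b) m·s⁻¹
  (c) [s] · [kg·m²·s⁻²] = kg·m²·s⁻¹
  (d) [kg·m·s⁻²] / [s⁻¹] = kg·m·s⁻¹  ← same
  (e) J·m⁻¹ = N·m·m⁻¹ = kg·m·s⁻²
Only (d) matches kg·m·s⁻¹.

(d)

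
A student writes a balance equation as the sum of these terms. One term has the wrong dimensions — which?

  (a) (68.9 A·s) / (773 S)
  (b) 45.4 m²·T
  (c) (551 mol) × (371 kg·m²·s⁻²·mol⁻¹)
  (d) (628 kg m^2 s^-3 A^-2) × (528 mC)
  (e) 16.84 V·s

Reduce each to base SI dimensions:
  (a) [s·A] / [kg⁻¹·m⁻²·s³·A²] = kg·m²·s⁻²·A⁻¹
  (b) T·m² = Wb·m⁻²·m² = kg·m²·s⁻²·A⁻¹
  (c) [mol] · [kg·m²·s⁻²·mol⁻¹] = kg·m²·s⁻²
  (d) [kg·m²·s⁻³·A⁻²] · [s·A] = kg·m²·s⁻²·A⁻¹
  (e) V·s = J·C⁻¹·s = kg·m²·s⁻²·A⁻¹
All reduce to kg·m²·s⁻²·A⁻¹ except (c), which is kg·m²·s⁻².

(c)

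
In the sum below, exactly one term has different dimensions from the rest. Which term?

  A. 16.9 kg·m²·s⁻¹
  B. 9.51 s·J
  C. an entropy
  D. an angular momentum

C.

In SI base units:
  A. kg·m²·s⁻¹
  B. J·s = N·m·s = kg·m²·s⁻¹
  C. [entropy] = kg·m²·s⁻²·K⁻¹
  D. [angular momentum] = kg·m²·s⁻¹
All reduce to kg·m²·s⁻¹ except C., which is kg·m²·s⁻²·K⁻¹.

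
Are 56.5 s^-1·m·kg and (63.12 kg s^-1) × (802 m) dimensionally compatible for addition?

Yes

Reduce each to base SI dimensions:
  56.5 s^-1·m·kg:  kg·m·s⁻¹
  (63.12 kg s^-1) × (802 m):  [kg·s⁻¹] · [m] = kg·m·s⁻¹
Both are kg·m·s⁻¹, so they have the same dimensions and can be added.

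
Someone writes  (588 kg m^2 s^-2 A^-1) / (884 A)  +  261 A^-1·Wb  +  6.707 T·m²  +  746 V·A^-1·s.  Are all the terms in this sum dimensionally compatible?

No

In SI base units:
  (588 kg m^2 s^-2 A^-1) / (884 A):  [kg·m²·s⁻²·A⁻¹] / [A] = kg·m²·s⁻²·A⁻²
  261 A^-1·Wb:  Wb·A⁻¹ = V·s·A⁻¹ = kg·m²·s⁻²·A⁻²
  6.707 T·m²:  T·m² = Wb·m⁻²·m² = kg·m²·s⁻²·A⁻¹
  746 V·A^-1·s:  V·s·A⁻¹ = J·C⁻¹·s·A⁻¹ = kg·m²·s⁻²·A⁻²
The terms do not share a single dimension (kg·m²·s⁻²·A⁻² vs kg·m²·s⁻²·A⁻¹).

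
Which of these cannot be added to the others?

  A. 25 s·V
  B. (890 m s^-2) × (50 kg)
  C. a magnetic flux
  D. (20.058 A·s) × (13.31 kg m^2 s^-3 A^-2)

Expand each in SI base units:
  A. V·s = J·C⁻¹·s = kg·m²·s⁻²·A⁻¹
  B. [m·s⁻²] · [kg] = kg·m·s⁻²
  C. [magnetic flux] = kg·m²·s⁻²·A⁻¹
  D. [s·A] · [kg·m²·s⁻³·A⁻²] = kg·m²·s⁻²·A⁻¹
All reduce to kg·m²·s⁻²·A⁻¹ except B., which is kg·m·s⁻².

B.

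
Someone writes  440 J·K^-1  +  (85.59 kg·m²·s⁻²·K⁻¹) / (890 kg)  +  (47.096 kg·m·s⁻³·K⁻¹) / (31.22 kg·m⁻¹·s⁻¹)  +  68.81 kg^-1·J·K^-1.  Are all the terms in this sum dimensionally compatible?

Expand each in SI base units:
  440 J·K^-1:  J·K⁻¹ = N·m·K⁻¹ = kg·m²·s⁻²·K⁻¹
  (85.59 kg·m²·s⁻²·K⁻¹) / (890 kg):  [kg·m²·s⁻²·K⁻¹] / [kg] = m²·s⁻²·K⁻¹
  (47.096 kg·m·s⁻³·K⁻¹) / (31.22 kg·m⁻¹·s⁻¹):  [kg·m·s⁻³·K⁻¹] / [kg·m⁻¹·s⁻¹] = m²·s⁻²·K⁻¹
  68.81 kg^-1·J·K^-1:  J·kg⁻¹·K⁻¹ = N·m·kg⁻¹·K⁻¹ = m²·s⁻²·K⁻¹
The terms do not share a single dimension (kg·m²·s⁻²·K⁻¹ vs m²·s⁻²·K⁻¹).

No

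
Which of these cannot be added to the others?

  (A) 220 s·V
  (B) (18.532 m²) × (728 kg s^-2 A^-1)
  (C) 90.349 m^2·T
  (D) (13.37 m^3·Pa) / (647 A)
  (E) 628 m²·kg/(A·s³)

(E)

Reduce each to base SI dimensions:
  (A) V·s = J·C⁻¹·s = kg·m²·s⁻²·A⁻¹
  (B) [m²] · [kg·s⁻²·A⁻¹] = kg·m²·s⁻²·A⁻¹
  (C) T·m² = Wb·m⁻²·m² = kg·m²·s⁻²·A⁻¹
  (D) [kg·m²·s⁻²] / [A] = kg·m²·s⁻²·A⁻¹
  (E) kg·m²·s⁻³·A⁻¹
All reduce to kg·m²·s⁻²·A⁻¹ except (E), which is kg·m²·s⁻³·A⁻¹.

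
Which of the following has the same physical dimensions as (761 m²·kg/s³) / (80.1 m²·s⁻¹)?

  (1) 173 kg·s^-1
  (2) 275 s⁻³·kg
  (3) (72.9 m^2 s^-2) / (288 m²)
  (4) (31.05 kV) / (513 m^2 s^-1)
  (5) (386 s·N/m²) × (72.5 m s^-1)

(5)

Reference: [kg·m²·s⁻³] / [m²·s⁻¹] = kg·s⁻².
Each option:
  (1) kg·s⁻¹
  (2) kg·s⁻³
  (3) [m²·s⁻²] / [m²] = s⁻²
  (4) [kg·m²·s⁻³·A⁻¹] / [m²·s⁻¹] = kg·s⁻²·A⁻¹
  (5) [kg·m⁻¹·s⁻¹] · [m·s⁻¹] = kg·s⁻²  ← same
Only (5) matches kg·s⁻².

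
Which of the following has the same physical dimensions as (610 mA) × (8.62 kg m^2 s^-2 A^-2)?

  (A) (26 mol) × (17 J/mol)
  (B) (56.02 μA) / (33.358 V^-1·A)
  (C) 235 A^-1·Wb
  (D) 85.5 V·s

Reference: [A] · [kg·m²·s⁻²·A⁻²] = kg·m²·s⁻²·A⁻¹.
Each option:
  (A) [mol] · [kg·m²·s⁻²·mol⁻¹] = kg·m²·s⁻²
  (B) [A] / [kg⁻¹·m⁻²·s³·A²] = kg·m²·s⁻³·A⁻¹
  (C) Wb·A⁻¹ = V·s·A⁻¹ = kg·m²·s⁻²·A⁻²
  (D) V·s = J·C⁻¹·s = kg·m²·s⁻²·A⁻¹  ← same
Only (D) matches kg·m²·s⁻²·A⁻¹.

(D)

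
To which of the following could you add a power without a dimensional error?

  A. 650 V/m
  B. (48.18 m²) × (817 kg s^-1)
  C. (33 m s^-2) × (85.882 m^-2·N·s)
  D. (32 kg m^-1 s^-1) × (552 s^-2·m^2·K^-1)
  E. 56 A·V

Reference: [power] = kg·m²·s⁻³.
Each option:
  A. V·m⁻¹ = J·C⁻¹·m⁻¹ = kg·m·s⁻³·A⁻¹
  B. [m²] · [kg·s⁻¹] = kg·m²·s⁻¹
  C. [m·s⁻²] · [kg·m⁻¹·s⁻¹] = kg·s⁻³
  D. [kg·m⁻¹·s⁻¹] · [m²·s⁻²·K⁻¹] = kg·m·s⁻³·K⁻¹
  E. V·A = J·C⁻¹·A = kg·m²·s⁻³  ← same
Only E. matches kg·m²·s⁻³.

E.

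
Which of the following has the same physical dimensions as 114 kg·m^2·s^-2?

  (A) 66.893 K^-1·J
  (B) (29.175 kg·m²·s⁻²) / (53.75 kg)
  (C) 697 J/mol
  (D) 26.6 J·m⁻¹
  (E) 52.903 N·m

(E)

Reference: kg·m²·s⁻².
Each option:
  (A) J·K⁻¹ = N·m·K⁻¹ = kg·m²·s⁻²·K⁻¹
  (B) [kg·m²·s⁻²] / [kg] = m²·s⁻²
  (C) J·mol⁻¹ = N·m·mol⁻¹ = kg·m²·s⁻²·mol⁻¹
  (D) J·m⁻¹ = N·m·m⁻¹ = kg·m·s⁻²
  (E) N·m = kg·m·s⁻²·m = kg·m²·s⁻²  ← same
Only (E) matches kg·m²·s⁻².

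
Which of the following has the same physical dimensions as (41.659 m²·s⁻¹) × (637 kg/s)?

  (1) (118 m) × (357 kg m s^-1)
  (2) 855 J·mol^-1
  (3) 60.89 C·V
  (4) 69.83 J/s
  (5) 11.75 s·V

(3)

Reference: [m²·s⁻¹] · [kg·s⁻¹] = kg·m²·s⁻².
Each option:
  (1) [m] · [kg·m·s⁻¹] = kg·m²·s⁻¹
  (2) J·mol⁻¹ = N·m·mol⁻¹ = kg·m²·s⁻²·mol⁻¹
  (3) C·V = s·A·J·C⁻¹ = kg·m²·s⁻²  ← same
  (4) J·s⁻¹ = N·m·s⁻¹ = kg·m²·s⁻³
  (5) V·s = J·C⁻¹·s = kg·m²·s⁻²·A⁻¹
Only (3) matches kg·m²·s⁻².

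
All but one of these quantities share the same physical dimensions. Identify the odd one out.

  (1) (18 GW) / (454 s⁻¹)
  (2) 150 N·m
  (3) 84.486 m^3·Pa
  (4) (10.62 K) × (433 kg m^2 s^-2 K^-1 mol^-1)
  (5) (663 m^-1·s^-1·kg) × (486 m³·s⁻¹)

Expand each in SI base units:
  (1) [kg·m²·s⁻³] / [s⁻¹] = kg·m²·s⁻²
  (2) N·m = kg·m·s⁻²·m = kg·m²·s⁻²
  (3) Pa·m³ = N·m⁻²·m³ = kg·m²·s⁻²
  (4) [K] · [kg·m²·s⁻²·K⁻¹·mol⁻¹] = kg·m²·s⁻²·mol⁻¹
  (5) [kg·m⁻¹·s⁻¹] · [m³·s⁻¹] = kg·m²·s⁻²
All reduce to kg·m²·s⁻² except (4), which is kg·m²·s⁻²·mol⁻¹.

(4)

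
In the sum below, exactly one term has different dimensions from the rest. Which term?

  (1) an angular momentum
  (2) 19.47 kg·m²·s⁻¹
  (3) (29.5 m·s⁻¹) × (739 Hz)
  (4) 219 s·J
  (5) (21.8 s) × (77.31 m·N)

(3)

Expand each in SI base units:
  (1) [angular momentum] = kg·m²·s⁻¹
  (2) kg·m²·s⁻¹
  (3) [m·s⁻¹] · [s⁻¹] = m·s⁻²
  (4) J·s = N·m·s = kg·m²·s⁻¹
  (5) [s] · [kg·m²·s⁻²] = kg·m²·s⁻¹
All reduce to kg·m²·s⁻¹ except (3), which is m·s⁻².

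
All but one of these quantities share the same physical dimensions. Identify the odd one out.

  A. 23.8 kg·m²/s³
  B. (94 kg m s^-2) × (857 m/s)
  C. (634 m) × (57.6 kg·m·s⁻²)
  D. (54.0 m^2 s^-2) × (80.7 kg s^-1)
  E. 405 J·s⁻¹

C.

Expand each in SI base units:
  A. kg·m²·s⁻³
  B. [kg·m·s⁻²] · [m·s⁻¹] = kg·m²·s⁻³
  C. [m] · [kg·m·s⁻²] = kg·m²·s⁻²
  D. [m²·s⁻²] · [kg·s⁻¹] = kg·m²·s⁻³
  E. J·s⁻¹ = N·m·s⁻¹ = kg·m²·s⁻³
All reduce to kg·m²·s⁻³ except C., which is kg·m²·s⁻².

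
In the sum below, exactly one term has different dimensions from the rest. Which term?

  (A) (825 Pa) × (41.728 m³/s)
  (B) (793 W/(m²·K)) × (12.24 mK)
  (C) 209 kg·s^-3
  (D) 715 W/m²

(A)

In SI base units:
  (A) [kg·m⁻¹·s⁻²] · [m³·s⁻¹] = kg·m²·s⁻³
  (B) [kg·s⁻³·K⁻¹] · [K] = kg·s⁻³
  (C) kg·s⁻³
  (D) W·m⁻² = J·s⁻¹·m⁻² = kg·s⁻³
All reduce to kg·s⁻³ except (A), which is kg·m²·s⁻³.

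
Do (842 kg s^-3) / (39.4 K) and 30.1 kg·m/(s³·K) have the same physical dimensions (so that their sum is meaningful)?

In SI base units:
  (842 kg s^-3) / (39.4 K):  [kg·s⁻³] / [K] = kg·s⁻³·K⁻¹
  30.1 kg·m/(s³·K):  kg·m·s⁻³·K⁻¹
kg·s⁻³·K⁻¹ ≠ kg·m·s⁻³·K⁻¹, so they cannot be added.

No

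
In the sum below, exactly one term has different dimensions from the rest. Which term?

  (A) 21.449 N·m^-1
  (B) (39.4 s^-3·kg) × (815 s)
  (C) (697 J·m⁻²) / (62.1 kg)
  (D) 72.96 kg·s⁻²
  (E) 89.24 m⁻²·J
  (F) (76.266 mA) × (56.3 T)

(C)

Work out the base dimensions of each:
  (A) N·m⁻¹ = kg·m·s⁻²·m⁻¹ = kg·s⁻²
  (B) [kg·s⁻³] · [s] = kg·s⁻²
  (C) [kg·s⁻²] / [kg] = s⁻²
  (D) kg·s⁻²
  (E) J·m⁻² = N·m·m⁻² = kg·s⁻²
  (F) [A] · [kg·s⁻²·A⁻¹] = kg·s⁻²
All reduce to kg·s⁻² except (C), which is s⁻².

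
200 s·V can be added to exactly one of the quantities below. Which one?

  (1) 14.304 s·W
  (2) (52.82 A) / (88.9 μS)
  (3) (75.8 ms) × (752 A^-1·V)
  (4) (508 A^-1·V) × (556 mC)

(4)

Reference: V·s = J·C⁻¹·s = kg·m²·s⁻²·A⁻¹.
Each option:
  (1) W·s = J·s⁻¹·s = kg·m²·s⁻²
  (2) [A] / [kg⁻¹·m⁻²·s³·A²] = kg·m²·s⁻³·A⁻¹
  (3) [s] · [kg·m²·s⁻³·A⁻²] = kg·m²·s⁻²·A⁻²
  (4) [kg·m²·s⁻³·A⁻²] · [s·A] = kg·m²·s⁻²·A⁻¹  ← same
Only (4) matches kg·m²·s⁻²·A⁻¹.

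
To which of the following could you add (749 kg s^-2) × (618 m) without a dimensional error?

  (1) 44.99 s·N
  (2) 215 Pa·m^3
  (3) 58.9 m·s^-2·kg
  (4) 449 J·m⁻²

(3)

Reference: [kg·s⁻²] · [m] = kg·m·s⁻².
Each option:
  (1) N·s = kg·m·s⁻²·s = kg·m·s⁻¹
  (2) Pa·m³ = N·m⁻²·m³ = kg·m²·s⁻²
  (3) kg·m·s⁻²  ← same
  (4) J·m⁻² = N·m·m⁻² = kg·s⁻²
Only (3) matches kg·m·s⁻².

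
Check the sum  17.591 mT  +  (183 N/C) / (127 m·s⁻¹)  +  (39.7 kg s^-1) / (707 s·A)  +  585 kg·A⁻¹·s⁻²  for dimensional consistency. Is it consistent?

Yes

Expand each in SI base units:
  17.591 mT:  T = Wb·m⁻² = kg·s⁻²·A⁻¹
  (183 N/C) / (127 m·s⁻¹):  [kg·m·s⁻³·A⁻¹] / [m·s⁻¹] = kg·s⁻²·A⁻¹
  (39.7 kg s^-1) / (707 s·A):  [kg·s⁻¹] / [s·A] = kg·s⁻²·A⁻¹
  585 kg·A⁻¹·s⁻²:  kg·s⁻²·A⁻¹
Every term reduces to kg·s⁻²·A⁻¹.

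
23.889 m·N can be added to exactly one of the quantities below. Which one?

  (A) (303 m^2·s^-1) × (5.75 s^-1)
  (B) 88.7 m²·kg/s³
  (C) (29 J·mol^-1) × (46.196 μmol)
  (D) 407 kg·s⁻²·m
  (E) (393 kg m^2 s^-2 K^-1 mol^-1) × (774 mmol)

Reference: N·m = kg·m·s⁻²·m = kg·m²·s⁻².
Each option:
  (A) [m²·s⁻¹] · [s⁻¹] = m²·s⁻²
  (B) kg·m²·s⁻³
  (C) [kg·m²·s⁻²·mol⁻¹] · [mol] = kg·m²·s⁻²  ← same
  (D) kg·m·s⁻²
  (E) [kg·m²·s⁻²·K⁻¹·mol⁻¹] · [mol] = kg·m²·s⁻²·K⁻¹
Only (C) matches kg·m²·s⁻².

(C)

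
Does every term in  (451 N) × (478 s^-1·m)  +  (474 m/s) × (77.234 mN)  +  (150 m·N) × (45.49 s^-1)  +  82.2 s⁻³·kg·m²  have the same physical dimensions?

In SI base units:
  (451 N) × (478 s^-1·m):  [kg·m·s⁻²] · [m·s⁻¹] = kg·m²·s⁻³
  (474 m/s) × (77.234 mN):  [m·s⁻¹] · [kg·m·s⁻²] = kg·m²·s⁻³
  (150 m·N) × (45.49 s^-1):  [kg·m²·s⁻²] · [s⁻¹] = kg·m²·s⁻³
  82.2 s⁻³·kg·m²:  kg·m²·s⁻³
Every term reduces to kg·m²·s⁻³.

Yes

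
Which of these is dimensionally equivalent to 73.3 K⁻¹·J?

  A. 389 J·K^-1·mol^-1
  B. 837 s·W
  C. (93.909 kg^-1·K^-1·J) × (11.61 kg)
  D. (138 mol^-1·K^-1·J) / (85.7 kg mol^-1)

C.

Reference: J·K⁻¹ = N·m·K⁻¹ = kg·m²·s⁻²·K⁻¹.
Each option:
  A. J·mol⁻¹·K⁻¹ = N·m·mol⁻¹·K⁻¹ = kg·m²·s⁻²·K⁻¹·mol⁻¹
  B. W·s = J·s⁻¹·s = kg·m²·s⁻²
  C. [m²·s⁻²·K⁻¹] · [kg] = kg·m²·s⁻²·K⁻¹  ← same
  D. [kg·m²·s⁻²·K⁻¹·mol⁻¹] / [kg·mol⁻¹] = m²·s⁻²·K⁻¹
Only C. matches kg·m²·s⁻²·K⁻¹.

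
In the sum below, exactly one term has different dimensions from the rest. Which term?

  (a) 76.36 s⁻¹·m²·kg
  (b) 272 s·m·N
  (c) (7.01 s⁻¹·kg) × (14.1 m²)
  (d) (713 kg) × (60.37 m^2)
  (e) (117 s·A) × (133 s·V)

Work out the base dimensions of each:
  (a) kg·m²·s⁻¹
  (b) N·m·s = kg·m·s⁻²·m·s = kg·m²·s⁻¹
  (c) [kg·s⁻¹] · [m²] = kg·m²·s⁻¹
  (d) [kg] · [m²] = kg·m²
  (e) [s·A] · [kg·m²·s⁻²·A⁻¹] = kg·m²·s⁻¹
All reduce to kg·m²·s⁻¹ except (d), which is kg·m².

(d)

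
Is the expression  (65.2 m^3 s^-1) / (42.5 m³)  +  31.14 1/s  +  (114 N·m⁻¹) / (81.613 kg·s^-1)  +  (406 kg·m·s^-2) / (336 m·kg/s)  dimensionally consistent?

In SI base units:
  (65.2 m^3 s^-1) / (42.5 m³):  [m³·s⁻¹] / [m³] = s⁻¹
  31.14 1/s:  s⁻¹
  (114 N·m⁻¹) / (81.613 kg·s^-1):  [kg·s⁻²] / [kg·s⁻¹] = s⁻¹
  (406 kg·m·s^-2) / (336 m·kg/s):  [kg·m·s⁻²] / [kg·m·s⁻¹] = s⁻¹
Every term reduces to s⁻¹.

Yes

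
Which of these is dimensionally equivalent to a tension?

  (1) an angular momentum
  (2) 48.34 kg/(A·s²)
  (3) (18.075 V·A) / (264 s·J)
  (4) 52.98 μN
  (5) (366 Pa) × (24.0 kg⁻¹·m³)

(4)

Reference: [tension] = kg·m·s⁻².
Each option:
  (1) [angular momentum] = kg·m²·s⁻¹
  (2) kg·s⁻²·A⁻¹
  (3) [kg·m²·s⁻³] / [kg·m²·s⁻¹] = s⁻²
  (4) N = kg·m·s⁻²  ← same
  (5) [kg·m⁻¹·s⁻²] · [kg⁻¹·m³] = m²·s⁻²
Only (4) matches kg·m·s⁻².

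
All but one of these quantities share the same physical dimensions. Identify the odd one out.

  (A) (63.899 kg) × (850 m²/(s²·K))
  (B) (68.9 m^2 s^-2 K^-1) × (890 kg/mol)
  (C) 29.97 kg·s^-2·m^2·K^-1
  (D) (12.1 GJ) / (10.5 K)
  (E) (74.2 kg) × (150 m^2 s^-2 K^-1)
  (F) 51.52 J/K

(B)

Expand each in SI base units:
  (A) [kg] · [m²·s⁻²·K⁻¹] = kg·m²·s⁻²·K⁻¹
  (B) [m²·s⁻²·K⁻¹] · [kg·mol⁻¹] = kg·m²·s⁻²·K⁻¹·mol⁻¹
  (C) kg·m²·s⁻²·K⁻¹
  (D) [kg·m²·s⁻²] / [K] = kg·m²·s⁻²·K⁻¹
  (E) [kg] · [m²·s⁻²·K⁻¹] = kg·m²·s⁻²·K⁻¹
  (F) J·K⁻¹ = N·m·K⁻¹ = kg·m²·s⁻²·K⁻¹
All reduce to kg·m²·s⁻²·K⁻¹ except (B), which is kg·m²·s⁻²·K⁻¹·mol⁻¹.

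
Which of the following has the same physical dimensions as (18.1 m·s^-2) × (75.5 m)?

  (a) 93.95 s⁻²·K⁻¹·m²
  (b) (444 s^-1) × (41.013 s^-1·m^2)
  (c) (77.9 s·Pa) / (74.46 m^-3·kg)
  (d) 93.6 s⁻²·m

Reference: [m·s⁻²] · [m] = m²·s⁻².
Each option:
  (a) m²·s⁻²·K⁻¹
  (b) [s⁻¹] · [m²·s⁻¹] = m²·s⁻²  ← same
  (c) [kg·m⁻¹·s⁻¹] / [kg·m⁻³] = m²·s⁻¹
  (d) m·s⁻²
Only (b) matches m²·s⁻².

(b)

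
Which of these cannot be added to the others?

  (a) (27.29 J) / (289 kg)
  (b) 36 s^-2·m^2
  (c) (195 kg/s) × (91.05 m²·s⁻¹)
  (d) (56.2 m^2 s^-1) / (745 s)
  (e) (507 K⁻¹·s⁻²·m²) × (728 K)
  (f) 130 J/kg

Dimensions:
  (a) [kg·m²·s⁻²] / [kg] = m²·s⁻²
  (b) m²·s⁻²
  (c) [kg·s⁻¹] · [m²·s⁻¹] = kg·m²·s⁻²
  (d) [m²·s⁻¹] / [s] = m²·s⁻²
  (e) [m²·s⁻²·K⁻¹] · [K] = m²·s⁻²
  (f) J·kg⁻¹ = N·m·kg⁻¹ = m²·s⁻²
All reduce to m²·s⁻² except (c), which is kg·m²·s⁻².

(c)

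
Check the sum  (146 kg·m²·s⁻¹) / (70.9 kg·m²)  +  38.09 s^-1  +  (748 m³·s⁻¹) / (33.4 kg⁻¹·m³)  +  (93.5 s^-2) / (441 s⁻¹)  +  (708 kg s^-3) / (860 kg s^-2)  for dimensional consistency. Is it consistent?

Work out the base dimensions of each:
  (146 kg·m²·s⁻¹) / (70.9 kg·m²):  [kg·m²·s⁻¹] / [kg·m²] = s⁻¹
  38.09 s^-1:  s⁻¹
  (748 m³·s⁻¹) / (33.4 kg⁻¹·m³):  [m³·s⁻¹] / [kg⁻¹·m³] = kg·s⁻¹
  (93.5 s^-2) / (441 s⁻¹):  [s⁻²] / [s⁻¹] = s⁻¹
  (708 kg s^-3) / (860 kg s^-2):  [kg·s⁻³] / [kg·s⁻²] = s⁻¹
The terms do not share a single dimension (kg·s⁻¹ vs s⁻¹).

No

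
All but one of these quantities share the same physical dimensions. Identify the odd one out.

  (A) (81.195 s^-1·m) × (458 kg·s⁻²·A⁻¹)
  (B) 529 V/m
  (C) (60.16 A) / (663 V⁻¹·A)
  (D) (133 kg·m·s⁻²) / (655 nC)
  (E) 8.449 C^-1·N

(C)

Reduce each to base SI dimensions:
  (A) [m·s⁻¹] · [kg·s⁻²·A⁻¹] = kg·m·s⁻³·A⁻¹
  (B) V·m⁻¹ = J·C⁻¹·m⁻¹ = kg·m·s⁻³·A⁻¹
  (C) [A] / [kg⁻¹·m⁻²·s³·A²] = kg·m²·s⁻³·A⁻¹
  (D) [kg·m·s⁻²] / [s·A] = kg·m·s⁻³·A⁻¹
  (E) N·C⁻¹ = kg·m·s⁻²·(s·A)⁻¹ = kg·m·s⁻³·A⁻¹
All reduce to kg·m·s⁻³·A⁻¹ except (C), which is kg·m²·s⁻³·A⁻¹.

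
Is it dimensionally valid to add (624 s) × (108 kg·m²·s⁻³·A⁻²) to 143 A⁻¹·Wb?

Yes

Dimensions:
  (624 s) × (108 kg·m²·s⁻³·A⁻²):  [s] · [kg·m²·s⁻³·A⁻²] = kg·m²·s⁻²·A⁻²
  143 A⁻¹·Wb:  Wb·A⁻¹ = V·s·A⁻¹ = kg·m²·s⁻²·A⁻²
Both are kg·m²·s⁻²·A⁻², so they have the same dimensions and can be added.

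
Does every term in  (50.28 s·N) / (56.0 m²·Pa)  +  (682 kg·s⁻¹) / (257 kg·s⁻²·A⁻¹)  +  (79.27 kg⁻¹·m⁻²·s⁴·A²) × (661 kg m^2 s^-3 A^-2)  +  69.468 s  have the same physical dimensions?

No

Dimensions:
  (50.28 s·N) / (56.0 m²·Pa):  [kg·m·s⁻¹] / [kg·m·s⁻²] = s
  (682 kg·s⁻¹) / (257 kg·s⁻²·A⁻¹):  [kg·s⁻¹] / [kg·s⁻²·A⁻¹] = s·A
  (79.27 kg⁻¹·m⁻²·s⁴·A²) × (661 kg m^2 s^-3 A^-2):  [kg⁻¹·m⁻²·s⁴·A²] · [kg·m²·s⁻³·A⁻²] = s
  69.468 s:  s
The terms do not share a single dimension (s vs s·A).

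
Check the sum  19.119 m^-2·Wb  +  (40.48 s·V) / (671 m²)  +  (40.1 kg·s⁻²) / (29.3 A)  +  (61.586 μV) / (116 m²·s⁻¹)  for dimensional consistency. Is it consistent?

Reduce each to base SI dimensions:
  19.119 m^-2·Wb:  Wb·m⁻² = V·s·m⁻² = kg·s⁻²·A⁻¹
  (40.48 s·V) / (671 m²):  [kg·m²·s⁻²·A⁻¹] / [m²] = kg·s⁻²·A⁻¹
  (40.1 kg·s⁻²) / (29.3 A):  [kg·s⁻²] / [A] = kg·s⁻²·A⁻¹
  (61.586 μV) / (116 m²·s⁻¹):  [kg·m²·s⁻³·A⁻¹] / [m²·s⁻¹] = kg·s⁻²·A⁻¹
Every term reduces to kg·s⁻²·A⁻¹.

Yes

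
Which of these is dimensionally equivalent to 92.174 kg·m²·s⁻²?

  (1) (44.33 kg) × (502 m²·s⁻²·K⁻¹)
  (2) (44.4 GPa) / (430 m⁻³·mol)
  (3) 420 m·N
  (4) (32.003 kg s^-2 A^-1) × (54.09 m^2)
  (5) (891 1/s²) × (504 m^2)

Reference: kg·m²·s⁻².
Each option:
  (1) [kg] · [m²·s⁻²·K⁻¹] = kg·m²·s⁻²·K⁻¹
  (2) [kg·m⁻¹·s⁻²] / [m⁻³·mol] = kg·m²·s⁻²·mol⁻¹
  (3) N·m = kg·m·s⁻²·m = kg·m²·s⁻²  ← same
  (4) [kg·s⁻²·A⁻¹] · [m²] = kg·m²·s⁻²·A⁻¹
  (5) [s⁻²] · [m²] = m²·s⁻²
Only (3) matches kg·m²·s⁻².

(3)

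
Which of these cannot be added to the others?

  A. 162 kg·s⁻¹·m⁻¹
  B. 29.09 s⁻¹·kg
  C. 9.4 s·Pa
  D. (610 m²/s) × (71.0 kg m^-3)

In SI base units:
  A. kg·m⁻¹·s⁻¹
  B. kg·s⁻¹
  C. Pa·s = N·m⁻²·s = kg·m⁻¹·s⁻¹
  D. [m²·s⁻¹] · [kg·m⁻³] = kg·m⁻¹·s⁻¹
All reduce to kg·m⁻¹·s⁻¹ except B., which is kg·s⁻¹.

B.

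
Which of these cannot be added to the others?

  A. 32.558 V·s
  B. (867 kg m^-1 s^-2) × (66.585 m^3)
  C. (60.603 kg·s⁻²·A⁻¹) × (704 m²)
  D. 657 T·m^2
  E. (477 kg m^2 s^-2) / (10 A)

B.

In SI base units:
  A. V·s = J·C⁻¹·s = kg·m²·s⁻²·A⁻¹
  B. [kg·m⁻¹·s⁻²] · [m³] = kg·m²·s⁻²
  C. [kg·s⁻²·A⁻¹] · [m²] = kg·m²·s⁻²·A⁻¹
  D. T·m² = Wb·m⁻²·m² = kg·m²·s⁻²·A⁻¹
  E. [kg·m²·s⁻²] / [A] = kg·m²·s⁻²·A⁻¹
All reduce to kg·m²·s⁻²·A⁻¹ except B., which is kg·m²·s⁻².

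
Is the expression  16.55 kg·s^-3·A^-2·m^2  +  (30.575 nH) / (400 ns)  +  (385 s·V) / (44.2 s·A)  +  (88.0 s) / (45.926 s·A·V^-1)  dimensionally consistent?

Reduce each to base SI dimensions:
  16.55 kg·s^-3·A^-2·m^2:  kg·m²·s⁻³·A⁻²
  (30.575 nH) / (400 ns):  [kg·m²·s⁻²·A⁻²] / [s] = kg·m²·s⁻³·A⁻²
  (385 s·V) / (44.2 s·A):  [kg·m²·s⁻²·A⁻¹] / [s·A] = kg·m²·s⁻³·A⁻²
  (88.0 s) / (45.926 s·A·V^-1):  [s] / [kg⁻¹·m⁻²·s⁴·A²] = kg·m²·s⁻³·A⁻²
Every term reduces to kg·m²·s⁻³·A⁻².

Yes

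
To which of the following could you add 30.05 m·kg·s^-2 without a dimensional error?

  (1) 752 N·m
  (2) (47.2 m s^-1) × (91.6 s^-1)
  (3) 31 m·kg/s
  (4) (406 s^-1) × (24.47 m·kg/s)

(4)

Reference: kg·m·s⁻².
Each option:
  (1) N·m = kg·m·s⁻²·m = kg·m²·s⁻²
  (2) [m·s⁻¹] · [s⁻¹] = m·s⁻²
  (3) kg·m·s⁻¹
  (4) [s⁻¹] · [kg·m·s⁻¹] = kg·m·s⁻²  ← same
Only (4) matches kg·m·s⁻².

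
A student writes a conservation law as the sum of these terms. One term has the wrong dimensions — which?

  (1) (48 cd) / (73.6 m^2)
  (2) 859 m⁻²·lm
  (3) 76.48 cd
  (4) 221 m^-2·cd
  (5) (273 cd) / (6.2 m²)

Work out the base dimensions of each:
  (1) [cd] / [m²] = m⁻²·cd
  (2) lm·m⁻² = cd·m⁻² = m⁻²·cd
  (3) cd
  (4) cd·m⁻² = m⁻²·cd
  (5) [cd] / [m²] = m⁻²·cd
All reduce to m⁻²·cd except (3), which is cd.

(3)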